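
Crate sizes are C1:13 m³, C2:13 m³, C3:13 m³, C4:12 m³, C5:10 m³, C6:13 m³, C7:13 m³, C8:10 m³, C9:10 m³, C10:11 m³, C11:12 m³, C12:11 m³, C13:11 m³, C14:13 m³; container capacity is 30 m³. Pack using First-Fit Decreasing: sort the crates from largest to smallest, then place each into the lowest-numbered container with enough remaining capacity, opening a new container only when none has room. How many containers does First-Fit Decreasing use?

Sorted descending: 13, 13, 13, 13, 13, 13, 12, 12, 11, 11, 11, 10, 10, 10.
13 m³ → container 1 (remaining 17 m³)
13 m³ → container 1 (remaining 4 m³)
13 m³ → container 2 (remaining 17 m³)
13 m³ → container 2 (remaining 4 m³)
13 m³ → container 3 (remaining 17 m³)
13 m³ → container 3 (remaining 4 m³)
12 m³ → container 4 (remaining 18 m³)
12 m³ → container 4 (remaining 6 m³)
11 m³ → container 5 (remaining 19 m³)
11 m³ → container 5 (remaining 8 m³)
11 m³ → container 6 (remaining 19 m³)
10 m³ → container 6 (remaining 9 m³)
10 m³ → container 7 (remaining 20 m³)
10 m³ → container 7 (remaining 10 m³)

7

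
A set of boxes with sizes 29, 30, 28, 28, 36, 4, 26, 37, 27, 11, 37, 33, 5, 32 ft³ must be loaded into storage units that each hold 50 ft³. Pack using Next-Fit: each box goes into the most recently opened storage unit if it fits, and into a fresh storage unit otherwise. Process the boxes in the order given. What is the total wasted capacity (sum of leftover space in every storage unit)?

187

storage unit 1: place 29 ft³, 21 ft³ left
storage unit 2: place 30 ft³, 20 ft³ left
storage unit 3: place 28 ft³, 22 ft³ left
storage unit 4: place 28 ft³, 22 ft³ left
storage unit 5: place 36 ft³, 14 ft³ left
storage unit 5: place 4 ft³, 10 ft³ left
storage unit 6: place 26 ft³, 24 ft³ left
storage unit 7: place 37 ft³, 13 ft³ left
storage unit 8: place 27 ft³, 23 ft³ left
storage unit 8: place 11 ft³, 12 ft³ left
storage unit 9: place 37 ft³, 13 ft³ left
storage unit 10: place 33 ft³, 17 ft³ left
storage unit 10: place 5 ft³, 12 ft³ left
storage unit 11: place 32 ft³, 18 ft³ left
11 storage units × 50 ft³ = 550 ft³; used 363 ft³; unused 187 ft³.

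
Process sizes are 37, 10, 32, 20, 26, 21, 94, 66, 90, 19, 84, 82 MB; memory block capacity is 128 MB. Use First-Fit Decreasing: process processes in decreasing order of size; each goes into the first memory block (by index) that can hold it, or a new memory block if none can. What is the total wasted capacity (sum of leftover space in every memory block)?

Sorted descending: 94, 90, 84, 82, 66, 37, 32, 26, 21, 20, 19, 10.
Put 94 MB in memory block 1; 34 MB remain.
Put 90 MB in memory block 2; 38 MB remain.
Put 84 MB in memory block 3; 44 MB remain.
Put 82 MB in memory block 4; 46 MB remain.
Put 66 MB in memory block 5; 62 MB remain.
Put 37 MB in memory block 2; 1 MB remain.
Put 32 MB in memory block 1; 2 MB remain.
Put 26 MB in memory block 3; 18 MB remain.
Put 21 MB in memory block 4; 25 MB remain.
Put 20 MB in memory block 4; 5 MB remain.
Put 19 MB in memory block 5; 43 MB remain.
Put 10 MB in memory block 3; 8 MB remain.
5 memory blocks × 128 MB = 640 MB; used 581 MB; unused 59 MB.

59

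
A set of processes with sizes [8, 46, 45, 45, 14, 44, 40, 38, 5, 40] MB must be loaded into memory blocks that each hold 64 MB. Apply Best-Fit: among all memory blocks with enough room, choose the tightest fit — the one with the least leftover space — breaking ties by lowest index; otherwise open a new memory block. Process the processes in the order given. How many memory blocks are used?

7

8 MB → memory block 1 (remaining 56 MB)
46 MB → memory block 1 (remaining 10 MB)
45 MB → memory block 2 (remaining 19 MB)
45 MB → memory block 3 (remaining 19 MB)
14 MB → memory block 2 (remaining 5 MB)
44 MB → memory block 4 (remaining 20 MB)
40 MB → memory block 5 (remaining 24 MB)
38 MB → memory block 6 (remaining 26 MB)
5 MB → memory block 2 (remaining 0 MB)
40 MB → memory block 7 (remaining 24 MB)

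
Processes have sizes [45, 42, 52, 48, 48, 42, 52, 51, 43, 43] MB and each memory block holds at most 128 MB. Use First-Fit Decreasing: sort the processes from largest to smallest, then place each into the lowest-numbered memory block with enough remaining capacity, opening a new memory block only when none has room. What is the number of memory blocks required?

5

Sorted descending: 52, 52, 51, 48, 48, 45, 43, 43, 42, 42.
Put 52 MB in memory block 1; 76 MB remain.
Put 52 MB in memory block 1; 24 MB remain.
Put 51 MB in memory block 2; 77 MB remain.
Put 48 MB in memory block 2; 29 MB remain.
Put 48 MB in memory block 3; 80 MB remain.
Put 45 MB in memory block 3; 35 MB remain.
Put 43 MB in memory block 4; 85 MB remain.
Put 43 MB in memory block 4; 42 MB remain.
Put 42 MB in memory block 4; 0 MB remain.
Put 42 MB in memory block 5; 86 MB remain.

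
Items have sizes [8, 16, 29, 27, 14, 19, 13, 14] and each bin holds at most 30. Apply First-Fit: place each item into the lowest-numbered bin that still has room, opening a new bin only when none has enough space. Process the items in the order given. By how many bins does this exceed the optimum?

First-Fit: [8,16] [29] [27] [14,13] [19] [14] → 6 bins.
Total size 140; any packing needs at least ⌈140/30⌉ = 5 bins.
An optimal packing achieves that bound: [29] [27] [19,8] [16,14] [14,13] → 5 bins.
Excess: 6 − 5 = 1.

1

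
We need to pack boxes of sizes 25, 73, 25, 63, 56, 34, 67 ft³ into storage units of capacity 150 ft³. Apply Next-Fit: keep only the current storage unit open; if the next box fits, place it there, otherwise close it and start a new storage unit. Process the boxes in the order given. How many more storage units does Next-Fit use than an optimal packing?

0

Next-Fit: [25,73,25] [63,56] [34,67] → 3 storage units.
Total size 343 ft³; any packing needs at least ⌈343/150⌉ = 3 storage units.
So 3 is already optimal.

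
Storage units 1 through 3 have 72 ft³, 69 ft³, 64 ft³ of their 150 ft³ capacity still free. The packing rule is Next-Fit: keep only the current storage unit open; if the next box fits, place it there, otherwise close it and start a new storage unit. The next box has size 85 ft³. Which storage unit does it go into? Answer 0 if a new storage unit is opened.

0

Next-Fit only looks at storage unit 3, which has 64 ft³ free.
85 ft³ does not fit, so a new storage unit is opened.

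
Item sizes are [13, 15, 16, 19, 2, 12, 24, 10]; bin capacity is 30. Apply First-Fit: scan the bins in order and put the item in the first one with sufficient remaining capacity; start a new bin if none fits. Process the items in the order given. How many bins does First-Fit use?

4

13 → bin 1 (remaining 17)
15 → bin 1 (remaining 2)
16 → bin 2 (remaining 14)
19 → bin 3 (remaining 11)
2 → bin 1 (remaining 0)
12 → bin 2 (remaining 2)
24 → bin 4 (remaining 6)
10 → bin 3 (remaining 1)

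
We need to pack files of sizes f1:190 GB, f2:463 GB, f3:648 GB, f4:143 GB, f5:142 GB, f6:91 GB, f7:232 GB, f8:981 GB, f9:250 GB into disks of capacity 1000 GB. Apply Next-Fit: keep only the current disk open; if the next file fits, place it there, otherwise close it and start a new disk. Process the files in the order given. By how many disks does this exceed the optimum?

1

Next-Fit: [190,463] [648,143,142] [91,232] [981] [250] → 5 disks.
Total size 3140 GB; any packing needs at least ⌈3140/1000⌉ = 4 disks.
An optimal packing achieves that bound: [981] [648,250,91] [463,232,190] [143,142] → 4 disks.
Excess: 5 − 4 = 1.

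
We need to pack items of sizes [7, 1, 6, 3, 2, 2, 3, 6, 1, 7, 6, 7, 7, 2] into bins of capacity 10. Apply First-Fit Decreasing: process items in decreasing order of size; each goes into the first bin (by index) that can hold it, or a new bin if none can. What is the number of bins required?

7

Sorted descending: 7, 7, 7, 7, 6, 6, 6, 3, 3, 2, 2, 2, 1, 1.
7 → bin 1 (remaining 3)
7 → bin 2 (remaining 3)
7 → bin 3 (remaining 3)
7 → bin 4 (remaining 3)
6 → bin 5 (remaining 4)
6 → bin 6 (remaining 4)
6 → bin 7 (remaining 4)
3 → bin 1 (remaining 0)
3 → bin 2 (remaining 0)
2 → bin 3 (remaining 1)
2 → bin 4 (remaining 1)
2 → bin 5 (remaining 2)
1 → bin 3 (remaining 0)
1 → bin 4 (remaining 0)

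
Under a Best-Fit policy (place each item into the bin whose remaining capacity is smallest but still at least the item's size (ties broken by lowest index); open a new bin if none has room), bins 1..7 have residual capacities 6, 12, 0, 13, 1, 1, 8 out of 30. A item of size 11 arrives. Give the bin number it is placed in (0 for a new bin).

Bins with room: bin 2 (12), bin 4 (13).
Tightest fit is bin 2 with 12 free.

2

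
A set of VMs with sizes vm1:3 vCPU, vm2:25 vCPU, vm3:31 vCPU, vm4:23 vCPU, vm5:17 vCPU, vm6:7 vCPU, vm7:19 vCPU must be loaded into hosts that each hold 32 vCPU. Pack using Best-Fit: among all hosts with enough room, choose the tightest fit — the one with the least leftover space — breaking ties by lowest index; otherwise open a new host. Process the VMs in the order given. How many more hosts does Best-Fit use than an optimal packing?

Best-Fit: [3,25] [31] [23,7] [17] [19] → 5 hosts.
5 VMs exceed 16 vCPU (half the capacity), and no two of those can share a host, so at least 5 hosts are needed.
So 5 is already optimal.

0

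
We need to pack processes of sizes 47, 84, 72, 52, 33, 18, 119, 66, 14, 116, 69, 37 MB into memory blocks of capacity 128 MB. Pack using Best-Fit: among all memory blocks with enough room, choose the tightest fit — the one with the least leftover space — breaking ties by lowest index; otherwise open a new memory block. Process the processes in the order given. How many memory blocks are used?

Put 47 MB in memory block 1; 81 MB remain.
Put 84 MB in memory block 2; 44 MB remain.
Put 72 MB in memory block 1; 9 MB remain.
Put 52 MB in memory block 3; 76 MB remain.
Put 33 MB in memory block 2; 11 MB remain.
Put 18 MB in memory block 3; 58 MB remain.
Put 119 MB in memory block 4; 9 MB remain.
Put 66 MB in memory block 5; 62 MB remain.
Put 14 MB in memory block 3; 44 MB remain.
Put 116 MB in memory block 6; 12 MB remain.
Put 69 MB in memory block 7; 59 MB remain.
Put 37 MB in memory block 3; 7 MB remain.

7 memory blocks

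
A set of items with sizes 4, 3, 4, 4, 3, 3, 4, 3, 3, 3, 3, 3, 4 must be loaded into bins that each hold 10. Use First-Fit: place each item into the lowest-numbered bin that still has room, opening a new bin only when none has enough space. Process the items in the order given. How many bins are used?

5

Put 4 in bin 1; 6 remain.
Put 3 in bin 1; 3 remain.
Put 4 in bin 2; 6 remain.
Put 4 in bin 2; 2 remain.
Put 3 in bin 1; 0 remain.
Put 3 in bin 3; 7 remain.
Put 4 in bin 3; 3 remain.
Put 3 in bin 3; 0 remain.
Put 3 in bin 4; 7 remain.
Put 3 in bin 4; 4 remain.
Put 3 in bin 4; 1 remain.
Put 3 in bin 5; 7 remain.
Put 4 in bin 5; 3 remain.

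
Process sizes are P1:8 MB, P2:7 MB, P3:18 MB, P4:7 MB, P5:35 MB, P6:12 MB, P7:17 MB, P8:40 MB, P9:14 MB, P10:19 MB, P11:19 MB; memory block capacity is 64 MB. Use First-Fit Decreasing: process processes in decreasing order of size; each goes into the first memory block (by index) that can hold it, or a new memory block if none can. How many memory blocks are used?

4 memory blocks

Sorted descending: 40, 35, 19, 19, 18, 17, 14, 12, 8, 7, 7.
40 MB → memory block 1 (remaining 24 MB)
35 MB → memory block 2 (remaining 29 MB)
19 MB → memory block 1 (remaining 5 MB)
19 MB → memory block 2 (remaining 10 MB)
18 MB → memory block 3 (remaining 46 MB)
17 MB → memory block 3 (remaining 29 MB)
14 MB → memory block 3 (remaining 15 MB)
12 MB → memory block 3 (remaining 3 MB)
8 MB → memory block 2 (remaining 2 MB)
7 MB → memory block 4 (remaining 57 MB)
7 MB → memory block 4 (remaining 50 MB)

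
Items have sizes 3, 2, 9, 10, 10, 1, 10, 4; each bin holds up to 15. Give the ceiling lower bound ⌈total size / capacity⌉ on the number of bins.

Total size = 3 + 2 + 9 + 10 + 10 + 1 + 10 + 4 = 49.
⌈49 / 15⌉ = 4.

4 bins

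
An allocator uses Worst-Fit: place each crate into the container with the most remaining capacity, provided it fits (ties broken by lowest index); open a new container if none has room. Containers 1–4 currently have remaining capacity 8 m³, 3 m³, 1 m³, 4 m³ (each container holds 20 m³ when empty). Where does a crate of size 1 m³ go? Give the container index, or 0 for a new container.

1

Containers with room: container 1 (8 m³), container 2 (3 m³), container 3 (1 m³), container 4 (4 m³).
Most room is container 1 with 8 m³ free.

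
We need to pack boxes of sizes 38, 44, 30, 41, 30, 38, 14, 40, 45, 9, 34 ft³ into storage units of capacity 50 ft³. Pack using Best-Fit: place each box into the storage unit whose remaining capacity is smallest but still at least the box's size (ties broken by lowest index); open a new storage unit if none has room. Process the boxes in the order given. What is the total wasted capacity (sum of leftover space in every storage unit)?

38 ft³ → storage unit 1 (remaining 12 ft³)
44 ft³ → storage unit 2 (remaining 6 ft³)
30 ft³ → storage unit 3 (remaining 20 ft³)
41 ft³ → storage unit 4 (remaining 9 ft³)
30 ft³ → storage unit 5 (remaining 20 ft³)
38 ft³ → storage unit 6 (remaining 12 ft³)
14 ft³ → storage unit 3 (remaining 6 ft³)
40 ft³ → storage unit 7 (remaining 10 ft³)
45 ft³ → storage unit 8 (remaining 5 ft³)
9 ft³ → storage unit 4 (remaining 0 ft³)
34 ft³ → storage unit 9 (remaining 16 ft³)
9 storage units × 50 ft³ = 450 ft³; used 363 ft³; unused 87 ft³.

87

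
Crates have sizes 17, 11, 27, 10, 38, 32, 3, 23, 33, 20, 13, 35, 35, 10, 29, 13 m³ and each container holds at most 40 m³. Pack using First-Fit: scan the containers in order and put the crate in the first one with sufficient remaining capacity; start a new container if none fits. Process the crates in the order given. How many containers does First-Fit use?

Put 17 m³ in container 1; 23 m³ remain.
Put 11 m³ in container 1; 12 m³ remain.
Put 27 m³ in container 2; 13 m³ remain.
Put 10 m³ in container 1; 2 m³ remain.
Put 38 m³ in container 3; 2 m³ remain.
Put 32 m³ in container 4; 8 m³ remain.
Put 3 m³ in container 2; 10 m³ remain.
Put 23 m³ in container 5; 17 m³ remain.
Put 33 m³ in container 6; 7 m³ remain.
Put 20 m³ in container 7; 20 m³ remain.
Put 13 m³ in container 5; 4 m³ remain.
Put 35 m³ in container 8; 5 m³ remain.
Put 35 m³ in container 9; 5 m³ remain.
Put 10 m³ in container 2; 0 m³ remain.
Put 29 m³ in container 10; 11 m³ remain.
Put 13 m³ in container 7; 7 m³ remain.
Final containers: [17,11,10] [27,3,10] [38] [32] [23,13] [33] [20,13] [35] [35] [29].

10 containers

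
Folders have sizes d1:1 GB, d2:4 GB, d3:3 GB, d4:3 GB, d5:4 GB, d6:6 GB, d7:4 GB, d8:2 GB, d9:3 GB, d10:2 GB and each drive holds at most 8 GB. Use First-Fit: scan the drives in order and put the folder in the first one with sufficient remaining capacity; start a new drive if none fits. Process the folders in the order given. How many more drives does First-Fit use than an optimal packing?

First-Fit: [1,4,3] [3,4] [6,2] [4,3] [2] → 5 drives.
Total size 32 GB; any packing needs at least ⌈32/8⌉ = 4 drives.
An optimal packing achieves that bound: [6,2] [4,4] [4,3,1] [3,3,2] → 4 drives.
Excess: 5 − 4 = 1.

1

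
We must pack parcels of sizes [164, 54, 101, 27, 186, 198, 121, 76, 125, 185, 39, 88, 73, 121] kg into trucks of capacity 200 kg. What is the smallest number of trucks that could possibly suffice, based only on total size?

8

Total size = 164 + 54 + 101 + 27 + 186 + 198 + 121 + 76 + 125 + 185 + 39 + 88 + 73 + 121 = 1558 kg.
⌈1558 / 200⌉ = 8.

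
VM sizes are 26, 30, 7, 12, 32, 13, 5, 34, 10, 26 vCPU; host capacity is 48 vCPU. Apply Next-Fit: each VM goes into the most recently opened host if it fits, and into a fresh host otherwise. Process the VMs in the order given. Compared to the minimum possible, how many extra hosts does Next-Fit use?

Next-Fit: [26] [30,7] [12,32] [13,5] [34,10] [26] → 6 hosts.
Total size 195 vCPU; any packing needs at least ⌈195/48⌉ = 5 hosts.
An optimal packing achieves that bound: [34,13] [32,12] [30,10,7] [26,5] [26] → 5 hosts.
Excess: 6 − 5 = 1.

1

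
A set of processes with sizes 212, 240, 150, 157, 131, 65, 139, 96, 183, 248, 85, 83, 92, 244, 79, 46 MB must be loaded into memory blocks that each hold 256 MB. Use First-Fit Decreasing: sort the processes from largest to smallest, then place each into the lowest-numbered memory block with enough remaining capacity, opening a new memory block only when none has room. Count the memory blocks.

10

Sorted descending: 248, 244, 240, 212, 183, 157, 150, 139, 131, 96, 92, 85, 83, 79, 65, 46.
memory block 1: place 248 MB, 8 MB left
memory block 2: place 244 MB, 12 MB left
memory block 3: place 240 MB, 16 MB left
memory block 4: place 212 MB, 44 MB left
memory block 5: place 183 MB, 73 MB left
memory block 6: place 157 MB, 99 MB left
memory block 7: place 150 MB, 106 MB left
memory block 8: place 139 MB, 117 MB left
memory block 9: place 131 MB, 125 MB left
memory block 6: place 96 MB, 3 MB left
memory block 7: place 92 MB, 14 MB left
memory block 8: place 85 MB, 32 MB left
memory block 9: place 83 MB, 42 MB left
memory block 10: place 79 MB, 177 MB left
memory block 5: place 65 MB, 8 MB left
memory block 10: place 46 MB, 131 MB left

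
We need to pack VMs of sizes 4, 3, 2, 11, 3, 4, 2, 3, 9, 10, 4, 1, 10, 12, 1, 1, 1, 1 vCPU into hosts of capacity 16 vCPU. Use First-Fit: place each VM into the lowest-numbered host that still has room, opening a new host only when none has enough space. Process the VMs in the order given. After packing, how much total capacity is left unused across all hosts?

14

4 vCPU → host 1 (remaining 12 vCPU)
3 vCPU → host 1 (remaining 9 vCPU)
2 vCPU → host 1 (remaining 7 vCPU)
11 vCPU → host 2 (remaining 5 vCPU)
3 vCPU → host 1 (remaining 4 vCPU)
4 vCPU → host 1 (remaining 0 vCPU)
2 vCPU → host 2 (remaining 3 vCPU)
3 vCPU → host 2 (remaining 0 vCPU)
9 vCPU → host 3 (remaining 7 vCPU)
10 vCPU → host 4 (remaining 6 vCPU)
4 vCPU → host 3 (remaining 3 vCPU)
1 vCPU → host 3 (remaining 2 vCPU)
10 vCPU → host 5 (remaining 6 vCPU)
12 vCPU → host 6 (remaining 4 vCPU)
1 vCPU → host 3 (remaining 1 vCPU)
1 vCPU → host 3 (remaining 0 vCPU)
1 vCPU → host 4 (remaining 5 vCPU)
1 vCPU → host 4 (remaining 4 vCPU)
6 hosts × 16 vCPU = 96 vCPU; used 82 vCPU; unused 14 vCPU.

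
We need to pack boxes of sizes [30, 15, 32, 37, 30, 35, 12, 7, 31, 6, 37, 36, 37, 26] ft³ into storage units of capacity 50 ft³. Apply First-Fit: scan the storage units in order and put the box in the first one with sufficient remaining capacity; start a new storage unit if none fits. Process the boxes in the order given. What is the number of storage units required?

10 storage units

storage unit 1: place 30 ft³, 20 ft³ left
storage unit 1: place 15 ft³, 5 ft³ left
storage unit 2: place 32 ft³, 18 ft³ left
storage unit 3: place 37 ft³, 13 ft³ left
storage unit 4: place 30 ft³, 20 ft³ left
storage unit 5: place 35 ft³, 15 ft³ left
storage unit 2: place 12 ft³, 6 ft³ left
storage unit 3: place 7 ft³, 6 ft³ left
storage unit 6: place 31 ft³, 19 ft³ left
storage unit 2: place 6 ft³, 0 ft³ left
storage unit 7: place 37 ft³, 13 ft³ left
storage unit 8: place 36 ft³, 14 ft³ left
storage unit 9: place 37 ft³, 13 ft³ left
storage unit 10: place 26 ft³, 24 ft³ left
Final storage units: [30,15] [32,12,6] [37,7] [30] [35] [31] [37] [36] [37] [26].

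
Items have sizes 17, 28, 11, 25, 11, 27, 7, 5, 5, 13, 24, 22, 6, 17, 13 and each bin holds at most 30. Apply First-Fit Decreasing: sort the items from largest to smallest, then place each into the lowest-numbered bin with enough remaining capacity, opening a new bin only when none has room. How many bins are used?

8

Sorted descending: 28, 27, 25, 24, 22, 17, 17, 13, 13, 11, 11, 7, 6, 5, 5.
Put 28 in bin 1; 2 remain.
Put 27 in bin 2; 3 remain.
Put 25 in bin 3; 5 remain.
Put 24 in bin 4; 6 remain.
Put 22 in bin 5; 8 remain.
Put 17 in bin 6; 13 remain.
Put 17 in bin 7; 13 remain.
Put 13 in bin 6; 0 remain.
Put 13 in bin 7; 0 remain.
Put 11 in bin 8; 19 remain.
Put 11 in bin 8; 8 remain.
Put 7 in bin 5; 1 remain.
Put 6 in bin 4; 0 remain.
Put 5 in bin 3; 0 remain.
Put 5 in bin 8; 3 remain.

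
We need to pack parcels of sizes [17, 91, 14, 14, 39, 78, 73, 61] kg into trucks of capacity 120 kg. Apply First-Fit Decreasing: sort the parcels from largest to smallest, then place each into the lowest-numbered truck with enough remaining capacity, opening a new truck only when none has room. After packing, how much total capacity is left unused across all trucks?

Sorted descending: 91, 78, 73, 61, 39, 17, 14, 14.
91 kg → truck 1 (remaining 29 kg)
78 kg → truck 2 (remaining 42 kg)
73 kg → truck 3 (remaining 47 kg)
61 kg → truck 4 (remaining 59 kg)
39 kg → truck 2 (remaining 3 kg)
17 kg → truck 1 (remaining 12 kg)
14 kg → truck 3 (remaining 33 kg)
14 kg → truck 3 (remaining 19 kg)
4 trucks × 120 kg = 480 kg; used 387 kg; unused 93 kg.

93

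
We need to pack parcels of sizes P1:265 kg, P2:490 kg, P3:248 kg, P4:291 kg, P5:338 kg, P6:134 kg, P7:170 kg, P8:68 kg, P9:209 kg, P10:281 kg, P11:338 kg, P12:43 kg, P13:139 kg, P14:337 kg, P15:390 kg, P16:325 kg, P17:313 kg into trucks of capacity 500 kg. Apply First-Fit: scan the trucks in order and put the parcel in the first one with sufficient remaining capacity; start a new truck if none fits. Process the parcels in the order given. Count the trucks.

11 trucks

truck 1: place P1 (265 kg), 235 kg left
truck 2: place P2 (490 kg), 10 kg left
truck 3: place P3 (248 kg), 252 kg left
truck 4: place P4 (291 kg), 209 kg left
truck 5: place P5 (338 kg), 162 kg left
truck 1: place P6 (134 kg), 101 kg left
truck 3: place P7 (170 kg), 82 kg left
truck 1: place P8 (68 kg), 33 kg left
truck 4: place P9 (209 kg), 0 kg left
truck 6: place P10 (281 kg), 219 kg left
truck 7: place P11 (338 kg), 162 kg left
truck 3: place P12 (43 kg), 39 kg left
truck 5: place P13 (139 kg), 23 kg left
truck 8: place P14 (337 kg), 163 kg left
truck 9: place P15 (390 kg), 110 kg left
truck 10: place P16 (325 kg), 175 kg left
truck 11: place P17 (313 kg), 187 kg left
Final trucks: [265,134,68] [490] [248,170,43] [291,209] [338,139] [281] [338] [337] [390] [325] [313].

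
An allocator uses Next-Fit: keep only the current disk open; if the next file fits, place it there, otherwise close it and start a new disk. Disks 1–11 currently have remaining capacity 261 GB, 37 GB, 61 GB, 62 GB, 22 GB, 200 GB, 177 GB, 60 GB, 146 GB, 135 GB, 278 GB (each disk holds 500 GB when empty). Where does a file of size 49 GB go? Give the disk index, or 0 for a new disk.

Next-Fit only looks at disk 11, which has 278 GB free.
49 GB fits there.

11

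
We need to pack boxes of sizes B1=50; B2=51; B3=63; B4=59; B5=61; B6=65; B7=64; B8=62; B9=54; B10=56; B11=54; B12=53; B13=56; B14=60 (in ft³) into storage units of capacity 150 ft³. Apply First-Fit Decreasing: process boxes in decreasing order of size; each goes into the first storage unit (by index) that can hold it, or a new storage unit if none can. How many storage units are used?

7

Sorted descending: 65, 64, 63, 62, 61, 60, 59, 56, 56, 54, 54, 53, 51, 50.
65 ft³ → storage unit 1 (remaining 85 ft³)
64 ft³ → storage unit 1 (remaining 21 ft³)
63 ft³ → storage unit 2 (remaining 87 ft³)
62 ft³ → storage unit 2 (remaining 25 ft³)
61 ft³ → storage unit 3 (remaining 89 ft³)
60 ft³ → storage unit 3 (remaining 29 ft³)
59 ft³ → storage unit 4 (remaining 91 ft³)
56 ft³ → storage unit 4 (remaining 35 ft³)
56 ft³ → storage unit 5 (remaining 94 ft³)
54 ft³ → storage unit 5 (remaining 40 ft³)
54 ft³ → storage unit 6 (remaining 96 ft³)
53 ft³ → storage unit 6 (remaining 43 ft³)
51 ft³ → storage unit 7 (remaining 99 ft³)
50 ft³ → storage unit 7 (remaining 49 ft³)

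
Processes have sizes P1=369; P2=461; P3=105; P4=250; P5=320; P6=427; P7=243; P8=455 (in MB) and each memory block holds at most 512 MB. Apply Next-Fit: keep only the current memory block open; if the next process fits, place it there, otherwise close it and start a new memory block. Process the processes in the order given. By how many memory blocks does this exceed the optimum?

Next-Fit: [369] [461] [105,250] [320] [427] [243] [455] → 7 memory blocks.
Total size 2630 MB; any packing needs at least ⌈2630/512⌉ = 6 memory blocks.
An optimal packing achieves that bound: [461] [455] [427] [369,105] [320] [250,243] → 6 memory blocks.
Excess: 7 − 6 = 1.

1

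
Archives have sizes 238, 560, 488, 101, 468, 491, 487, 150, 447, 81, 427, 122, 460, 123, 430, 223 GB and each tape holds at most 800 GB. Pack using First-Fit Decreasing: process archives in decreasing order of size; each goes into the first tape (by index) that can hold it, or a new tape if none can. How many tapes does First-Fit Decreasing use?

9

Sorted descending: 560, 491, 488, 487, 468, 460, 447, 430, 427, 238, 223, 150, 123, 122, 101, 81.
tape 1: place 560 GB, 240 GB left
tape 2: place 491 GB, 309 GB left
tape 3: place 488 GB, 312 GB left
tape 4: place 487 GB, 313 GB left
tape 5: place 468 GB, 332 GB left
tape 6: place 460 GB, 340 GB left
tape 7: place 447 GB, 353 GB left
tape 8: place 430 GB, 370 GB left
tape 9: place 427 GB, 373 GB left
tape 1: place 238 GB, 2 GB left
tape 2: place 223 GB, 86 GB left
tape 3: place 150 GB, 162 GB left
tape 3: place 123 GB, 39 GB left
tape 4: place 122 GB, 191 GB left
tape 4: place 101 GB, 90 GB left
tape 2: place 81 GB, 5 GB left
Final tapes: [560,238] [491,223,81] [488,150,123] [487,122,101] [468] [460] [447] [430] [427].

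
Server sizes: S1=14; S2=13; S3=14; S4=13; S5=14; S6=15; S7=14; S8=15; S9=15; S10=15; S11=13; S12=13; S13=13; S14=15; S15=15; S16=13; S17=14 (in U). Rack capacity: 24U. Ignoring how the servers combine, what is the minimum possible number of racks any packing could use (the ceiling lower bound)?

10 racks

Total size = 14 + 13 + 14 + 13 + 14 + 15 + 14 + 15 + 15 + 15 + 13 + 13 + 13 + 15 + 15 + 13 + 14 = 238U.
⌈238 / 24⌉ = 10.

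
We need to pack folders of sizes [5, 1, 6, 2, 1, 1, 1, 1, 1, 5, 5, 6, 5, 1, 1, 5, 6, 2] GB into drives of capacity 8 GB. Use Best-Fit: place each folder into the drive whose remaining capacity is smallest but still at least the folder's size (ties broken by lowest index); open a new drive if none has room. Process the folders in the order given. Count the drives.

Put 5 GB in drive 1; 3 GB remain.
Put 1 GB in drive 1; 2 GB remain.
Put 6 GB in drive 2; 2 GB remain.
Put 2 GB in drive 1; 0 GB remain.
Put 1 GB in drive 2; 1 GB remain.
Put 1 GB in drive 2; 0 GB remain.
Put 1 GB in drive 3; 7 GB remain.
Put 1 GB in drive 3; 6 GB remain.
Put 1 GB in drive 3; 5 GB remain.
Put 5 GB in drive 3; 0 GB remain.
Put 5 GB in drive 4; 3 GB remain.
Put 6 GB in drive 5; 2 GB remain.
Put 5 GB in drive 6; 3 GB remain.
Put 1 GB in drive 5; 1 GB remain.
Put 1 GB in drive 5; 0 GB remain.
Put 5 GB in drive 7; 3 GB remain.
Put 6 GB in drive 8; 2 GB remain.
Put 2 GB in drive 8; 0 GB remain.
Final drives: [5,1,2] [6,1,1] [1,1,1,5] [5] [6,1,1] [5] [5] [6,2].

8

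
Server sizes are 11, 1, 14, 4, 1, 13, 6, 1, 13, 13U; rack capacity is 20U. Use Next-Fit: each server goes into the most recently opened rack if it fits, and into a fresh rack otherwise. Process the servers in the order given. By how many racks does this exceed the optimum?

0

Next-Fit: [11,1] [14,4,1] [13,6,1] [13] [13] → 5 racks.
5 servers exceed 10U (half the capacity), and no two of those can share a rack, so at least 5 racks are needed.
So 5 is already optimal.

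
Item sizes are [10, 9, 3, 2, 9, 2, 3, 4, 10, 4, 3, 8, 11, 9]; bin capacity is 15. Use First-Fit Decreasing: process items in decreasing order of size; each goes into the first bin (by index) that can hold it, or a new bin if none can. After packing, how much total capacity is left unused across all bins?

Sorted descending: 11, 10, 10, 9, 9, 9, 8, 4, 4, 3, 3, 3, 2, 2.
Put 11 in bin 1; 4 remain.
Put 10 in bin 2; 5 remain.
Put 10 in bin 3; 5 remain.
Put 9 in bin 4; 6 remain.
Put 9 in bin 5; 6 remain.
Put 9 in bin 6; 6 remain.
Put 8 in bin 7; 7 remain.
Put 4 in bin 1; 0 remain.
Put 4 in bin 2; 1 remain.
Put 3 in bin 3; 2 remain.
Put 3 in bin 4; 3 remain.
Put 3 in bin 4; 0 remain.
Put 2 in bin 3; 0 remain.
Put 2 in bin 5; 4 remain.
7 bins × 15 = 105; used 87; unused 18.

18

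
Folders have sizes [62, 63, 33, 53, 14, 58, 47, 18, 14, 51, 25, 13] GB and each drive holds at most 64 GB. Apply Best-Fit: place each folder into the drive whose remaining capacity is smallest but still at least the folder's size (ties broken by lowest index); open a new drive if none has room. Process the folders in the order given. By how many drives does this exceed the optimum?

Best-Fit: [62] [63] [33,14,14] [53] [58] [47] [18,25] [51,13] → 8 drives.
Total size 451 GB; any packing needs at least ⌈451/64⌉ = 8 drives.
So 8 is already optimal.

0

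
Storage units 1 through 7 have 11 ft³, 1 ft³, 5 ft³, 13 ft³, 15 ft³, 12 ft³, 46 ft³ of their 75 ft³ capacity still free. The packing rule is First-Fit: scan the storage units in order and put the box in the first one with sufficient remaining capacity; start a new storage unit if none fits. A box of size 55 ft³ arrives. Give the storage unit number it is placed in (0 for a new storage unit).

0

No storage unit has ≥ 55 ft³ free, so a new storage unit is opened.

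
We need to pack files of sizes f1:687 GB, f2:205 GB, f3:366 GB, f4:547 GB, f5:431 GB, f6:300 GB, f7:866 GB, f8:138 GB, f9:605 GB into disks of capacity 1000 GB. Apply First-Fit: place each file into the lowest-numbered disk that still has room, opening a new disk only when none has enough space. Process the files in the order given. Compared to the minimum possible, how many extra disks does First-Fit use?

First-Fit: [687,205] [366,547] [431,300,138] [866] [605] → 5 disks.
Total size 4145 GB; any packing needs at least ⌈4145/1000⌉ = 5 disks.
So 5 is already optimal.

0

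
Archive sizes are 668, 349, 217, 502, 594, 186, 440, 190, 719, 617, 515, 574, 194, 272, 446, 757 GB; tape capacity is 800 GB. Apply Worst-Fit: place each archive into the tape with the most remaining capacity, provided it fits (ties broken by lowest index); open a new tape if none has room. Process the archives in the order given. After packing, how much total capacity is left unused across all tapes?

1560

Put 668 GB in tape 1; 132 GB remain.
Put 349 GB in tape 2; 451 GB remain.
Put 217 GB in tape 2; 234 GB remain.
Put 502 GB in tape 3; 298 GB remain.
Put 594 GB in tape 4; 206 GB remain.
Put 186 GB in tape 3; 112 GB remain.
Put 440 GB in tape 5; 360 GB remain.
Put 190 GB in tape 5; 170 GB remain.
Put 719 GB in tape 6; 81 GB remain.
Put 617 GB in tape 7; 183 GB remain.
Put 515 GB in tape 8; 285 GB remain.
Put 574 GB in tape 9; 226 GB remain.
Put 194 GB in tape 8; 91 GB remain.
Put 272 GB in tape 10; 528 GB remain.
Put 446 GB in tape 10; 82 GB remain.
Put 757 GB in tape 11; 43 GB remain.
11 tapes × 800 GB = 8800 GB; used 7240 GB; unused 1560 GB.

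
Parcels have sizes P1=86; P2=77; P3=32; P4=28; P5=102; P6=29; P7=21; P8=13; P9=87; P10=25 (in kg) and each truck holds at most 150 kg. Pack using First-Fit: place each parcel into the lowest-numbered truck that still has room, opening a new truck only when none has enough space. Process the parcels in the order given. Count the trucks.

4 trucks

Put P1 (86 kg) in truck 1; 64 kg remain.
Put P2 (77 kg) in truck 2; 73 kg remain.
Put P3 (32 kg) in truck 1; 32 kg remain.
Put P4 (28 kg) in truck 1; 4 kg remain.
Put P5 (102 kg) in truck 3; 48 kg remain.
Put P6 (29 kg) in truck 2; 44 kg remain.
Put P7 (21 kg) in truck 2; 23 kg remain.
Put P8 (13 kg) in truck 2; 10 kg remain.
Put P9 (87 kg) in truck 4; 63 kg remain.
Put P10 (25 kg) in truck 3; 23 kg remain.
Final trucks: [86,32,28] [77,29,21,13] [102,25] [87].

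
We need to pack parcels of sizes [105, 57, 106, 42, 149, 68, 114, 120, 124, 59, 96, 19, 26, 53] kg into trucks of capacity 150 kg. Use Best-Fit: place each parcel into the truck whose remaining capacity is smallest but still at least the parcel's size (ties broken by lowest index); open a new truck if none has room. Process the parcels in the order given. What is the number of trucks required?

9 trucks

Put 105 kg in truck 1; 45 kg remain.
Put 57 kg in truck 2; 93 kg remain.
Put 106 kg in truck 3; 44 kg remain.
Put 42 kg in truck 3; 2 kg remain.
Put 149 kg in truck 4; 1 kg remain.
Put 68 kg in truck 2; 25 kg remain.
Put 114 kg in truck 5; 36 kg remain.
Put 120 kg in truck 6; 30 kg remain.
Put 124 kg in truck 7; 26 kg remain.
Put 59 kg in truck 8; 91 kg remain.
Put 96 kg in truck 9; 54 kg remain.
Put 19 kg in truck 2; 6 kg remain.
Put 26 kg in truck 7; 0 kg remain.
Put 53 kg in truck 9; 1 kg remain.
Final trucks: [105] [57,68,19] [106,42] [149] [114] [120] [124,26] [59] [96,53].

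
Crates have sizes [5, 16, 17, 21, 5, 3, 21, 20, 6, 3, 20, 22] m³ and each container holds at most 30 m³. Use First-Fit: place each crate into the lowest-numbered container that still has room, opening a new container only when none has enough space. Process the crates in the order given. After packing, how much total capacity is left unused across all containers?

51

5 m³ → container 1 (remaining 25 m³)
16 m³ → container 1 (remaining 9 m³)
17 m³ → container 2 (remaining 13 m³)
21 m³ → container 3 (remaining 9 m³)
5 m³ → container 1 (remaining 4 m³)
3 m³ → container 1 (remaining 1 m³)
21 m³ → container 4 (remaining 9 m³)
20 m³ → container 5 (remaining 10 m³)
6 m³ → container 2 (remaining 7 m³)
3 m³ → container 2 (remaining 4 m³)
20 m³ → container 6 (remaining 10 m³)
22 m³ → container 7 (remaining 8 m³)
7 containers × 30 m³ = 210 m³; used 159 m³; unused 51 m³.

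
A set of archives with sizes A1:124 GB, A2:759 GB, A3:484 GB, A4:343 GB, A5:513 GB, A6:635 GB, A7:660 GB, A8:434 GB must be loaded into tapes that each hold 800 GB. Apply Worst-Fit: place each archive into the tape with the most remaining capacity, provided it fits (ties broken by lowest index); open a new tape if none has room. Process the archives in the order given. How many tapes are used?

6

Put A1 (124 GB) in tape 1; 676 GB remain.
Put A2 (759 GB) in tape 2; 41 GB remain.
Put A3 (484 GB) in tape 1; 192 GB remain.
Put A4 (343 GB) in tape 3; 457 GB remain.
Put A5 (513 GB) in tape 4; 287 GB remain.
Put A6 (635 GB) in tape 5; 165 GB remain.
Put A7 (660 GB) in tape 6; 140 GB remain.
Put A8 (434 GB) in tape 3; 23 GB remain.
Final tapes: [124,484] [759] [343,434] [513] [635] [660].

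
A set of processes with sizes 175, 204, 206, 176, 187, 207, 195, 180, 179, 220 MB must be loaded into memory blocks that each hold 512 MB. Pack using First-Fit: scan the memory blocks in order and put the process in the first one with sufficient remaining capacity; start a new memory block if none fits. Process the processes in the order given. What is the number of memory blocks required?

5 memory blocks

175 MB → memory block 1 (remaining 337 MB)
204 MB → memory block 1 (remaining 133 MB)
206 MB → memory block 2 (remaining 306 MB)
176 MB → memory block 2 (remaining 130 MB)
187 MB → memory block 3 (remaining 325 MB)
207 MB → memory block 3 (remaining 118 MB)
195 MB → memory block 4 (remaining 317 MB)
180 MB → memory block 4 (remaining 137 MB)
179 MB → memory block 5 (remaining 333 MB)
220 MB → memory block 5 (remaining 113 MB)
Final memory blocks: [175,204] [206,176] [187,207] [195,180] [179,220].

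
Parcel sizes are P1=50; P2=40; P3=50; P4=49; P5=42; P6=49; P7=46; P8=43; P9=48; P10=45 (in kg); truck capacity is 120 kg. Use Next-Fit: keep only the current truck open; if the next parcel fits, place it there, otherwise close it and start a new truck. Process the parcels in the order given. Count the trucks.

P1 (50 kg) → truck 1 (remaining 70 kg)
P2 (40 kg) → truck 1 (remaining 30 kg)
P3 (50 kg) → truck 2 (remaining 70 kg)
P4 (49 kg) → truck 2 (remaining 21 kg)
P5 (42 kg) → truck 3 (remaining 78 kg)
P6 (49 kg) → truck 3 (remaining 29 kg)
P7 (46 kg) → truck 4 (remaining 74 kg)
P8 (43 kg) → truck 4 (remaining 31 kg)
P9 (48 kg) → truck 5 (remaining 72 kg)
P10 (45 kg) → truck 5 (remaining 27 kg)

5 trucks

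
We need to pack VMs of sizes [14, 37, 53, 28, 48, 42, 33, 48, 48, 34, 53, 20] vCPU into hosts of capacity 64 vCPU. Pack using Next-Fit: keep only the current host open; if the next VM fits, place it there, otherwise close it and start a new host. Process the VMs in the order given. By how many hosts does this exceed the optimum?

2

Next-Fit: [14,37] [53] [28] [48] [42] [33] [48] [48] [34] [53] [20] → 11 hosts.
9 VMs exceed 32 vCPU (half the capacity), and no two of those can share a host, so at least 9 hosts are needed.
An optimal packing achieves that bound: [53] [53] [48,14] [48] [48] [42,20] [37] [34,28] [33] → 9 hosts.
Excess: 11 − 9 = 2.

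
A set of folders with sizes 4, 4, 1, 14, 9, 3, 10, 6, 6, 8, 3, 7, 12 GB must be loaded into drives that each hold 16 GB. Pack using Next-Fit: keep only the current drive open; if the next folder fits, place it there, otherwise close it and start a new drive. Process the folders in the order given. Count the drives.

drive 1: place 4 GB, 12 GB left
drive 1: place 4 GB, 8 GB left
drive 1: place 1 GB, 7 GB left
drive 2: place 14 GB, 2 GB left
drive 3: place 9 GB, 7 GB left
drive 3: place 3 GB, 4 GB left
drive 4: place 10 GB, 6 GB left
drive 4: place 6 GB, 0 GB left
drive 5: place 6 GB, 10 GB left
drive 5: place 8 GB, 2 GB left
drive 6: place 3 GB, 13 GB left
drive 6: place 7 GB, 6 GB left
drive 7: place 12 GB, 4 GB left
Final drives: [4,4,1] [14] [9,3] [10,6] [6,8] [3,7] [12].

7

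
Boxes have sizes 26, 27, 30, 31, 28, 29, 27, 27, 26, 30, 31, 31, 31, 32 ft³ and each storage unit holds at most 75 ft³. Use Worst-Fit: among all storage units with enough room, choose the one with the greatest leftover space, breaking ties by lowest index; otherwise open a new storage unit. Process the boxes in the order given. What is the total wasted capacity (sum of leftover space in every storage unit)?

storage unit 1: place 26 ft³, 49 ft³ left
storage unit 1: place 27 ft³, 22 ft³ left
storage unit 2: place 30 ft³, 45 ft³ left
storage unit 2: place 31 ft³, 14 ft³ left
storage unit 3: place 28 ft³, 47 ft³ left
storage unit 3: place 29 ft³, 18 ft³ left
storage unit 4: place 27 ft³, 48 ft³ left
storage unit 4: place 27 ft³, 21 ft³ left
storage unit 5: place 26 ft³, 49 ft³ left
storage unit 5: place 30 ft³, 19 ft³ left
storage unit 6: place 31 ft³, 44 ft³ left
storage unit 6: place 31 ft³, 13 ft³ left
storage unit 7: place 31 ft³, 44 ft³ left
storage unit 7: place 32 ft³, 12 ft³ left
7 storage units × 75 ft³ = 525 ft³; used 406 ft³; unused 119 ft³.

119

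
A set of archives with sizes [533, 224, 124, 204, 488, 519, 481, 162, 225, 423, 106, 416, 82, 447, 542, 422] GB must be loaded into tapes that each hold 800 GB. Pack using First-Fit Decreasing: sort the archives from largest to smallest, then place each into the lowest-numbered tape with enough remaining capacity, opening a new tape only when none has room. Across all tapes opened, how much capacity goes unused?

Sorted descending: 542, 533, 519, 488, 481, 447, 423, 422, 416, 225, 224, 204, 162, 124, 106, 82.
Put 542 GB in tape 1; 258 GB remain.
Put 533 GB in tape 2; 267 GB remain.
Put 519 GB in tape 3; 281 GB remain.
Put 488 GB in tape 4; 312 GB remain.
Put 481 GB in tape 5; 319 GB remain.
Put 447 GB in tape 6; 353 GB remain.
Put 423 GB in tape 7; 377 GB remain.
Put 422 GB in tape 8; 378 GB remain.
Put 416 GB in tape 9; 384 GB remain.
Put 225 GB in tape 1; 33 GB remain.
Put 224 GB in tape 2; 43 GB remain.
Put 204 GB in tape 3; 77 GB remain.
Put 162 GB in tape 4; 150 GB remain.
Put 124 GB in tape 4; 26 GB remain.
Put 106 GB in tape 5; 213 GB remain.
Put 82 GB in tape 5; 131 GB remain.
9 tapes × 800 GB = 7200 GB; used 5398 GB; unused 1802 GB.

1802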